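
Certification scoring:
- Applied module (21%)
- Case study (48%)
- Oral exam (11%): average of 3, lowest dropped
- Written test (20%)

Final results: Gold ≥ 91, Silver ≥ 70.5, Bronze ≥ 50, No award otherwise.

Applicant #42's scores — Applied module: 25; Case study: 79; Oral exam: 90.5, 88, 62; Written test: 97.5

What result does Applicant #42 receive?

Silver

Oral exam: drop 62 → average of remaining 2 = 178.5/2 = 89.25
Weighted total:
  Applied module 25 × 0.21 = 5.25
  Case study 79 × 0.48 = 37.92
  Oral exam 89.25 × 0.11 = 9.8175
  Written test 97.5 × 0.2 = 19.5
Sum = 72.4875
72.4875 is ≥ 70.5 and < 91 → Silver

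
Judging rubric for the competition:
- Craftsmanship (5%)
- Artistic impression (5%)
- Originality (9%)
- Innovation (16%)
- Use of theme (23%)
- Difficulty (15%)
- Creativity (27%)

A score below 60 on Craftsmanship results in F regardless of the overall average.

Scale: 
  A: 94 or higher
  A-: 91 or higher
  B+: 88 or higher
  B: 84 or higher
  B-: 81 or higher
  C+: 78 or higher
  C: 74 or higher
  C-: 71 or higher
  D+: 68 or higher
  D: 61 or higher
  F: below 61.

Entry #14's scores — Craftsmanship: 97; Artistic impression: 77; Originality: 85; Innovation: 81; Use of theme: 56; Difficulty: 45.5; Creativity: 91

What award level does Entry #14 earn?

C-

Craftsmanship score 97 ≥ 60: minimum met.
Weighted total:
  Craftsmanship 97 × 0.05 = 4.85
  Artistic impression 77 × 0.05 = 3.85
  Originality 85 × 0.09 = 7.65
  Innovation 81 × 0.16 = 12.96
  Use of theme 56 × 0.23 = 12.88
  Difficulty 45.5 × 0.15 = 6.825
  Creativity 91 × 0.27 = 24.57
Sum = 73.585
73.585 is ≥ 71 and < 74 → C-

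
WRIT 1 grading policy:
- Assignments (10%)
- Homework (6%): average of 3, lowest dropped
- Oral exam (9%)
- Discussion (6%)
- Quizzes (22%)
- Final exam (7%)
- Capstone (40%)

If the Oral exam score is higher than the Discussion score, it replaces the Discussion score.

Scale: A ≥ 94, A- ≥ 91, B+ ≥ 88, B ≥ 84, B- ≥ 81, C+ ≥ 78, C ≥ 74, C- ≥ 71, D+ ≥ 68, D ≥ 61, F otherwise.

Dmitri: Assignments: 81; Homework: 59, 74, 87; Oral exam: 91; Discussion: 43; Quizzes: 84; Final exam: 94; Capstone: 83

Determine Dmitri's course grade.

B

Homework: drop 59 → average of remaining 2 = 161/2 = 80.5
Oral exam (91) > Discussion (43), so Discussion counts as 91.
Weighted total:
  Assignments 81 × 0.1 = 8.1
  Homework 80.5 × 0.06 = 4.83
  Oral exam 91 × 0.09 = 8.19
  Discussion 91 × 0.06 = 5.46
  Quizzes 84 × 0.22 = 18.48
  Final exam 94 × 0.07 = 6.58
  Capstone 83 × 0.4 = 33.2
Sum = 84.84
84.84 is ≥ 84 and < 88 → B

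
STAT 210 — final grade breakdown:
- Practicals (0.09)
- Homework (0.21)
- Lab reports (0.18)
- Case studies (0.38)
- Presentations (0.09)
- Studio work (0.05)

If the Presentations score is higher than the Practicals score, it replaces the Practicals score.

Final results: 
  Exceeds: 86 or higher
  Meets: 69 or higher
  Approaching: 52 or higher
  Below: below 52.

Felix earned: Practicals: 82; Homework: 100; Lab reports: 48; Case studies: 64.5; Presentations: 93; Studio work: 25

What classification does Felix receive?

Presentations (93) > Practicals (82), so Practicals counts as 93.
Weighted total:
  Practicals 93 × 0.09 = 8.37
  Homework 100 × 0.21 = 21
  Lab reports 48 × 0.18 = 8.64
  Case studies 64.5 × 0.38 = 24.51
  Presentations 93 × 0.09 = 8.37
  Studio work 25 × 0.05 = 1.25
Sum = 72.14
72.14 is ≥ 69 and < 86 → Meets

Meets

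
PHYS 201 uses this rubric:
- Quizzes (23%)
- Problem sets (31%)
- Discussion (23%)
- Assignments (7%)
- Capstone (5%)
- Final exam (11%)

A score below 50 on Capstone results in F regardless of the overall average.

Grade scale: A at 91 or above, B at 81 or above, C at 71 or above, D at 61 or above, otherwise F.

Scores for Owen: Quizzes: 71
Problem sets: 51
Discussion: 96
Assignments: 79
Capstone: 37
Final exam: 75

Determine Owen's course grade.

Capstone score 37 < 50: minimum not met.
Weighted total:
  Quizzes 71 × 0.23 = 16.33
  Problem sets 51 × 0.31 = 15.81
  Discussion 96 × 0.23 = 22.08
  Assignments 79 × 0.07 = 5.53
  Capstone 37 × 0.05 = 1.85
  Final exam 75 × 0.11 = 8.25
Sum = 69.85
Because the Capstone minimum was not met, the result is F.

F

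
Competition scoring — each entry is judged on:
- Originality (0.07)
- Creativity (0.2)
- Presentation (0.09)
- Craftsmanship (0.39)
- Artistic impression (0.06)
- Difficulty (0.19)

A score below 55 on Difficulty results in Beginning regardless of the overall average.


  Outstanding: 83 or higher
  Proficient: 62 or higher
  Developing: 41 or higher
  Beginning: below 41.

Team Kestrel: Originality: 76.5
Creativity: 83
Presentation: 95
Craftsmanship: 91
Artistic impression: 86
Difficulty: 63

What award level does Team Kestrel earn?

Outstanding

Difficulty score 63 ≥ 55: minimum met.
Weighted total:
  Originality 76.5 × 0.07 = 5.355
  Creativity 83 × 0.2 = 16.6
  Presentation 95 × 0.09 = 8.55
  Craftsmanship 91 × 0.39 = 35.49
  Artistic impression 86 × 0.06 = 5.16
  Difficulty 63 × 0.19 = 11.97
Sum = 83.125
83.125 ≥ 83 → Outstanding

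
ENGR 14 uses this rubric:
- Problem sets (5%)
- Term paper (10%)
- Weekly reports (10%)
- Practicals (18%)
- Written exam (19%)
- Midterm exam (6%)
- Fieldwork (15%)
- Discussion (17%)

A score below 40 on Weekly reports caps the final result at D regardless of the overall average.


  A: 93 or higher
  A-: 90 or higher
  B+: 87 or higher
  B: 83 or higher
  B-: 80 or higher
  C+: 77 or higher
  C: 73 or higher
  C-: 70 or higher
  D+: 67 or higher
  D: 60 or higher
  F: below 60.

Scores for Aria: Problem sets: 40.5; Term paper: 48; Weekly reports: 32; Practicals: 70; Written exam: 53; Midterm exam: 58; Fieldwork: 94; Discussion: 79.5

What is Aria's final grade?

D

Weekly reports score 32 < 40: minimum not met.
Weighted total:
  Problem sets 40.5 × 0.05 = 2.025
  Term paper 48 × 0.1 = 4.8
  Weekly reports 32 × 0.1 = 3.2
  Practicals 70 × 0.18 = 12.6
  Written exam 53 × 0.19 = 10.07
  Midterm exam 58 × 0.06 = 3.48
  Fieldwork 94 × 0.15 = 14.1
  Discussion 79.5 × 0.17 = 13.515
Sum = 63.79
63.79 would be D; cap at D applies → D.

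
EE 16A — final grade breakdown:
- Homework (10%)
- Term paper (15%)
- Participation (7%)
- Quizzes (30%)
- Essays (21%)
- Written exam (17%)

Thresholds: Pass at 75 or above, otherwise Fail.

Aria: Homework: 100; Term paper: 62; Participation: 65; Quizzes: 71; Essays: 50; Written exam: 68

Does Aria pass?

Fail

Weighted total:
  Homework 100 × 0.1 = 10
  Term paper 62 × 0.15 = 9.3
  Participation 65 × 0.07 = 4.55
  Quizzes 71 × 0.3 = 21.3
  Essays 50 × 0.21 = 10.5
  Written exam 68 × 0.17 = 11.56
Sum = 67.21
67.21 < 75 → Fail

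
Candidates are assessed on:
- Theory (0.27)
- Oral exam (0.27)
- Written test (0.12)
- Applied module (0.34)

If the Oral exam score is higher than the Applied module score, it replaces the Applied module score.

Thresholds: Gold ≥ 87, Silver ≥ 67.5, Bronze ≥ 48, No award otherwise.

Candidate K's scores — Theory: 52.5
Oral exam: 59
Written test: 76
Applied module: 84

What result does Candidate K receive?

Silver

Oral exam (59) ≤ Applied module (84), so Applied module stays at 84.
Weighted total:
  Theory 52.5 × 0.27 = 14.175
  Oral exam 59 × 0.27 = 15.93
  Written test 76 × 0.12 = 9.12
  Applied module 84 × 0.34 = 28.56
Sum = 67.785
67.785 is ≥ 67.5 and < 87 → Silver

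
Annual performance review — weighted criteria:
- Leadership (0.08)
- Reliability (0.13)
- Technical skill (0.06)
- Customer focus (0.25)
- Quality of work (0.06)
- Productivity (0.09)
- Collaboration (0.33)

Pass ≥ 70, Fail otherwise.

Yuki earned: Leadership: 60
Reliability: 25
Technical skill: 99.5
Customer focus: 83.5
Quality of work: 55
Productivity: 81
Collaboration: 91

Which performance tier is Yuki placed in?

Weighted total:
  Leadership 60 × 0.08 = 4.8
  Reliability 25 × 0.13 = 3.25
  Technical skill 99.5 × 0.06 = 5.97
  Customer focus 83.5 × 0.25 = 20.875
  Quality of work 55 × 0.06 = 3.3
  Productivity 81 × 0.09 = 7.29
  Collaboration 91 × 0.33 = 30.03
Sum = 75.515
75.515 ≥ 70 → Pass

Pass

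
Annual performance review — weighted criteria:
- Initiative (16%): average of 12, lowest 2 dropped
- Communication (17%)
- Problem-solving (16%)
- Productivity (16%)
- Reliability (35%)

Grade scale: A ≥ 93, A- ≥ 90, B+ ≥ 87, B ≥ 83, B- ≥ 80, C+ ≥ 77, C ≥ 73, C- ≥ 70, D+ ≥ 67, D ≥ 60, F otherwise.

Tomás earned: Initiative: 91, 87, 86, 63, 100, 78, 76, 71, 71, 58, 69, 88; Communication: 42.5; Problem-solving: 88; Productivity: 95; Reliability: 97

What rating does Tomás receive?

Initiative: drop 58, 63 → average of remaining 10 = 817/10 = 81.7
Weighted total:
  Initiative 81.7 × 0.16 = 13.072
  Communication 42.5 × 0.17 = 7.225
  Problem-solving 88 × 0.16 = 14.08
  Productivity 95 × 0.16 = 15.2
  Reliability 97 × 0.35 = 33.95
Sum = 83.527
83.527 is ≥ 83 and < 87 → B

B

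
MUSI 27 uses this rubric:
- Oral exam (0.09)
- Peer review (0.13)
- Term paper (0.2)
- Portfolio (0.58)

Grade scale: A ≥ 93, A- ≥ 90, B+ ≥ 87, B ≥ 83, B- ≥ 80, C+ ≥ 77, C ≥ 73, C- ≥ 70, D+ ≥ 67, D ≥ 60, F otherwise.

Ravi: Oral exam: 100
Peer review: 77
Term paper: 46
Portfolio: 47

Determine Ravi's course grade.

F

Weighted total:
  Oral exam 100 × 0.09 = 9
  Peer review 77 × 0.13 = 10.01
  Term paper 46 × 0.2 = 9.2
  Portfolio 47 × 0.58 = 27.26
Sum = 55.47
55.47 < 60 → F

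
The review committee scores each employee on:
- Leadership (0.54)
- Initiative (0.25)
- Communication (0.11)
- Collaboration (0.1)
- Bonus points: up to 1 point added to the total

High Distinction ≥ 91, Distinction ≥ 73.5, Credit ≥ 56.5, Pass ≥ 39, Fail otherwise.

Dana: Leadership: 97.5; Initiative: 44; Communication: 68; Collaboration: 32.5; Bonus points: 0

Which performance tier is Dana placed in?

Distinction

Weighted total:
  Leadership 97.5 × 0.54 = 52.65
  Initiative 44 × 0.25 = 11
  Communication 68 × 0.11 = 7.48
  Collaboration 32.5 × 0.1 = 3.25
Sum = 74.38
Bonus points: 74.38 + 0 = 74.38
74.38 is ≥ 73.5 and < 91 → Distinction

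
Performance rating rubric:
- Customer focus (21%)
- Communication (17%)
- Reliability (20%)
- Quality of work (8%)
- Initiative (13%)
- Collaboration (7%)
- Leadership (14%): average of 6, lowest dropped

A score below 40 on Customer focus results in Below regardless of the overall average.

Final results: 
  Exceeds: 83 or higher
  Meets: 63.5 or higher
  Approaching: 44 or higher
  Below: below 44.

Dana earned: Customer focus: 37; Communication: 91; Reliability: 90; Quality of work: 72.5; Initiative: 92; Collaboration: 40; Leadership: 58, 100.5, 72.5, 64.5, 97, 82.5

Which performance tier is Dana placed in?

Below

Leadership: drop 58 → average of remaining 5 = 417/5 = 83.4
Customer focus score 37 < 40: minimum not met.
Weighted total:
  Customer focus 37 × 0.21 = 7.77
  Communication 91 × 0.17 = 15.47
  Reliability 90 × 0.2 = 18
  Quality of work 72.5 × 0.08 = 5.8
  Initiative 92 × 0.13 = 11.96
  Collaboration 40 × 0.07 = 2.8
  Leadership 83.4 × 0.14 = 11.676
Sum = 73.476
Because the Customer focus minimum was not met, the result is Below.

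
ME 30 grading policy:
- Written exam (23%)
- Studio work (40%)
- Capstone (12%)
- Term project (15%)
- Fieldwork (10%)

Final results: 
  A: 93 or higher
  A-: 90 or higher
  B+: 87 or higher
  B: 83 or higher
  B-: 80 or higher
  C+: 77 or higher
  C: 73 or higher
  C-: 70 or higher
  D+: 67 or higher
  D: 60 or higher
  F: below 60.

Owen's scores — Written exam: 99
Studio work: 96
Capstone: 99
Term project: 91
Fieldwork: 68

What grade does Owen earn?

Weighted total:
  Written exam 99 × 0.23 = 22.77
  Studio work 96 × 0.4 = 38.4
  Capstone 99 × 0.12 = 11.88
  Term project 91 × 0.15 = 13.65
  Fieldwork 68 × 0.1 = 6.8
Sum = 93.5
93.5 ≥ 93 → A

A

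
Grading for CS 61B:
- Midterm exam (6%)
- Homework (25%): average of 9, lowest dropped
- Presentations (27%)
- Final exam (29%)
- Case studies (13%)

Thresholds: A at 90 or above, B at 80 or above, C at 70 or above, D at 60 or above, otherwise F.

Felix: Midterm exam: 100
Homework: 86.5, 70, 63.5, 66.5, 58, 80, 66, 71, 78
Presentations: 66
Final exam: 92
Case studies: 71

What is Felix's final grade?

C

Homework: drop 58 → average of remaining 8 = 581.5/8 = 72.6875
Weighted total:
  Midterm exam 100 × 0.06 = 6
  Homework 72.6875 × 0.25 = 18.171875
  Presentations 66 × 0.27 = 17.82
  Final exam 92 × 0.29 = 26.68
  Case studies 71 × 0.13 = 9.23
Sum = 77.901875
77.901875 is ≥ 70 and < 80 → C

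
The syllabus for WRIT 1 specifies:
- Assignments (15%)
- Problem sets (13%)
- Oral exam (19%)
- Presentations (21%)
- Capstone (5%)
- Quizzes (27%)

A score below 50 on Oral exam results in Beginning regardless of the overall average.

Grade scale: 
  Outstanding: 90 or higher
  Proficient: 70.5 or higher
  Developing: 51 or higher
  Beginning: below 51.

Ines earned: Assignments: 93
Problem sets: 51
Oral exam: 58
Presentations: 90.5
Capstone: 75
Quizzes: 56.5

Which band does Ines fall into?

Oral exam score 58 ≥ 50: minimum met.
Weighted total:
  Assignments 93 × 0.15 = 13.95
  Problem sets 51 × 0.13 = 6.63
  Oral exam 58 × 0.19 = 11.02
  Presentations 90.5 × 0.21 = 19.005
  Capstone 75 × 0.05 = 3.75
  Quizzes 56.5 × 0.27 = 15.255
Sum = 69.61
69.61 is ≥ 51 and < 70.5 → Developing

Developing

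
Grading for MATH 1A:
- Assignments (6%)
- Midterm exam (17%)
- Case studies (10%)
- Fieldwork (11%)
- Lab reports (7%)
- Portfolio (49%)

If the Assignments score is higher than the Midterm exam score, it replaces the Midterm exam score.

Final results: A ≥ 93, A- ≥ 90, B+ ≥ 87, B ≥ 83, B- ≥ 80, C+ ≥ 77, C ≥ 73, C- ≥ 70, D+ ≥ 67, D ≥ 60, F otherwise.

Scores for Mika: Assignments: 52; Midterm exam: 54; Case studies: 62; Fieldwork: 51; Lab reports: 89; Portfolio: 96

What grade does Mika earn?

Assignments (52) ≤ Midterm exam (54), so Midterm exam stays at 54.
Weighted total:
  Assignments 52 × 0.06 = 3.12
  Midterm exam 54 × 0.17 = 9.18
  Case studies 62 × 0.1 = 6.2
  Fieldwork 51 × 0.11 = 5.61
  Lab reports 89 × 0.07 = 6.23
  Portfolio 96 × 0.49 = 47.04
Sum = 77.38
77.38 is ≥ 77 and < 80 → C+

C+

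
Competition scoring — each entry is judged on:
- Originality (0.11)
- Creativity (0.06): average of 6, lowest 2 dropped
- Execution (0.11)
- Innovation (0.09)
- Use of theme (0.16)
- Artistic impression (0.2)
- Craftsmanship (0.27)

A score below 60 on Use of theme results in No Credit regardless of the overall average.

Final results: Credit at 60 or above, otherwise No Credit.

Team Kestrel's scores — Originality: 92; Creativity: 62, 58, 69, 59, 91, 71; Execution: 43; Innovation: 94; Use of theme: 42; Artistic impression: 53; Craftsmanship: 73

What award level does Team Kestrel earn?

No Credit

Creativity: drop 58, 59 → average of remaining 4 = 293/4 = 73.25
Use of theme score 42 < 60: minimum not met.
Weighted total:
  Originality 92 × 0.11 = 10.12
  Creativity 73.25 × 0.06 = 4.395
  Execution 43 × 0.11 = 4.73
  Innovation 94 × 0.09 = 8.46
  Use of theme 42 × 0.16 = 6.72
  Artistic impression 53 × 0.2 = 10.6
  Craftsmanship 73 × 0.27 = 19.71
Sum = 64.735
Because the Use of theme minimum was not met, the result is No Credit.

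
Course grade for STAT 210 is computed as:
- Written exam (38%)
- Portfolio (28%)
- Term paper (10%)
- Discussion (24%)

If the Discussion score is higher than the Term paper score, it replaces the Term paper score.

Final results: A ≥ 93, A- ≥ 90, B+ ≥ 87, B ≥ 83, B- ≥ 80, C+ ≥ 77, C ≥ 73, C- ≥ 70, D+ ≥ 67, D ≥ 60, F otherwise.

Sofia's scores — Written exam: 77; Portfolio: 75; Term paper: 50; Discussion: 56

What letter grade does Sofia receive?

Discussion (56) > Term paper (50), so Term paper counts as 56.
Weighted total:
  Written exam 77 × 0.38 = 29.26
  Portfolio 75 × 0.28 = 21
  Term paper 56 × 0.1 = 5.6
  Discussion 56 × 0.24 = 13.44
Sum = 69.3
69.3 is ≥ 67 and < 70 → D+

D+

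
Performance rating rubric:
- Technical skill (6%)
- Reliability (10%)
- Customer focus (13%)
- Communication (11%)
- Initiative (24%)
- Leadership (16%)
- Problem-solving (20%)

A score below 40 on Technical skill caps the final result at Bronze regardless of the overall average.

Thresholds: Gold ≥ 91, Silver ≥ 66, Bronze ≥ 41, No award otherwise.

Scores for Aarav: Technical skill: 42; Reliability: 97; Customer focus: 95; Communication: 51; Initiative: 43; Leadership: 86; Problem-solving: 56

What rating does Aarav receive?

Bronze

Technical skill score 42 ≥ 40: minimum met.
Weighted total:
  Technical skill 42 × 0.06 = 2.52
  Reliability 97 × 0.1 = 9.7
  Customer focus 95 × 0.13 = 12.35
  Communication 51 × 0.11 = 5.61
  Initiative 43 × 0.24 = 10.32
  Leadership 86 × 0.16 = 13.76
  Problem-solving 56 × 0.2 = 11.2
Sum = 65.46
65.46 is ≥ 41 and < 66 → Bronze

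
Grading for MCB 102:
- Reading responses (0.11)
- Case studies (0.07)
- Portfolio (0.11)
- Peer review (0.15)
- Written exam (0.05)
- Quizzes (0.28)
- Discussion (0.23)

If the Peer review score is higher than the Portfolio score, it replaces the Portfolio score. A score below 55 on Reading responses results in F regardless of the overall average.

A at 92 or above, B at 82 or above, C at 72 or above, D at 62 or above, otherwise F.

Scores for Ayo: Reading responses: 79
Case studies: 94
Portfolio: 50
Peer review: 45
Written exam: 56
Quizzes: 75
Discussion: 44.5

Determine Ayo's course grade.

F

Peer review (45) ≤ Portfolio (50), so Portfolio stays at 50.
Reading responses score 79 ≥ 55: minimum met.
Weighted total:
  Reading responses 79 × 0.11 = 8.69
  Case studies 94 × 0.07 = 6.58
  Portfolio 50 × 0.11 = 5.5
  Peer review 45 × 0.15 = 6.75
  Written exam 56 × 0.05 = 2.8
  Quizzes 75 × 0.28 = 21
  Discussion 44.5 × 0.23 = 10.235
Sum = 61.555
61.555 < 62 → F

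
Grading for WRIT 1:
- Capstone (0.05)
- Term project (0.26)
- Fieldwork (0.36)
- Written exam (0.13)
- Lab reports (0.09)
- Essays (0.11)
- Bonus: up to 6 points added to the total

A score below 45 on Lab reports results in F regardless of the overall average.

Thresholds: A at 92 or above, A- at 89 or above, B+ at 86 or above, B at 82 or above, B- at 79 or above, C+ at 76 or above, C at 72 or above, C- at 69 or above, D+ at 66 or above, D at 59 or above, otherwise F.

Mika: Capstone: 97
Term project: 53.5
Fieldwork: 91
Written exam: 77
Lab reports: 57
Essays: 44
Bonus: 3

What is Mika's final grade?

C

Lab reports score 57 ≥ 45: minimum met.
Weighted total:
  Capstone 97 × 0.05 = 4.85
  Term project 53.5 × 0.26 = 13.91
  Fieldwork 91 × 0.36 = 32.76
  Written exam 77 × 0.13 = 10.01
  Lab reports 57 × 0.09 = 5.13
  Essays 44 × 0.11 = 4.84
Sum = 71.5
Bonus: 71.5 + 3 = 74.5
74.5 is ≥ 72 and < 76 → C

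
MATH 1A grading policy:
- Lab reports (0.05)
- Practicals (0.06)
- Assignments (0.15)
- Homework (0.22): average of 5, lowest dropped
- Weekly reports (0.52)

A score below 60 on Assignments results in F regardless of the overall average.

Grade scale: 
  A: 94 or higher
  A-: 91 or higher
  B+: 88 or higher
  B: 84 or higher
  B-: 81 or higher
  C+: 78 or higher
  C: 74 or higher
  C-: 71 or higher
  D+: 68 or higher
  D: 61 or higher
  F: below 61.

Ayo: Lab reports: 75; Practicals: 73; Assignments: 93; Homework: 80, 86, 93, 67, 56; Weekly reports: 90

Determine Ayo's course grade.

B

Homework: drop 56 → average of remaining 4 = 326/4 = 81.5
Assignments score 93 ≥ 60: minimum met.
Weighted total:
  Lab reports 75 × 0.05 = 3.75
  Practicals 73 × 0.06 = 4.38
  Assignments 93 × 0.15 = 13.95
  Homework 81.5 × 0.22 = 17.93
  Weekly reports 90 × 0.52 = 46.8
Sum = 86.81
86.81 is ≥ 84 and < 88 → B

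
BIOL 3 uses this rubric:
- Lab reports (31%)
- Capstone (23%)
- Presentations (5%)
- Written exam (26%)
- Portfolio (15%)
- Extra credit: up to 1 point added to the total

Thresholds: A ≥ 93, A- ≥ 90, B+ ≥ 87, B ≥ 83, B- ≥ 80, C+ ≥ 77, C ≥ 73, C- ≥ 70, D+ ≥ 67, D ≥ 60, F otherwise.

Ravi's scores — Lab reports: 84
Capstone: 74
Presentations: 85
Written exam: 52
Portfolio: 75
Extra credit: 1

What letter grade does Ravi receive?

C

Weighted total:
  Lab reports 84 × 0.31 = 26.04
  Capstone 74 × 0.23 = 17.02
  Presentations 85 × 0.05 = 4.25
  Written exam 52 × 0.26 = 13.52
  Portfolio 75 × 0.15 = 11.25
Sum = 72.08
Extra credit: 72.08 + 1 = 73.08
73.08 is ≥ 73 and < 77 → C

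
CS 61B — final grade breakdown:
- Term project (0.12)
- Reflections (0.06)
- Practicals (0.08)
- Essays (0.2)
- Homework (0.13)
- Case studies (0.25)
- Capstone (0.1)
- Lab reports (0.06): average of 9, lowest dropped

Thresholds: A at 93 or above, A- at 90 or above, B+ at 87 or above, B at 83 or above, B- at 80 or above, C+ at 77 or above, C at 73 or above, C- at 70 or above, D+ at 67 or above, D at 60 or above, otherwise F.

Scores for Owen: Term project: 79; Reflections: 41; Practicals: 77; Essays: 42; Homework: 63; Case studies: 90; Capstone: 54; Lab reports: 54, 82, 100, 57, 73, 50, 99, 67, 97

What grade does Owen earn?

D+

Lab reports: drop 50 → average of remaining 8 = 629/8 = 78.625
Weighted total:
  Term project 79 × 0.12 = 9.48
  Reflections 41 × 0.06 = 2.46
  Practicals 77 × 0.08 = 6.16
  Essays 42 × 0.2 = 8.4
  Homework 63 × 0.13 = 8.19
  Case studies 90 × 0.25 = 22.5
  Capstone 54 × 0.1 = 5.4
  Lab reports 78.625 × 0.06 = 4.7175
Sum = 67.3075
67.3075 is ≥ 67 and < 70 → D+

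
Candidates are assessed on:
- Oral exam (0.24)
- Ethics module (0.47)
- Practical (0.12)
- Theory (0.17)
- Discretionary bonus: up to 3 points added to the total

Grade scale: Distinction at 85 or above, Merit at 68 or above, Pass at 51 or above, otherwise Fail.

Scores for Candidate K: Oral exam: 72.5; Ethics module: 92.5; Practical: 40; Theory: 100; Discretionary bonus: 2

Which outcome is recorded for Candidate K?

Merit

Weighted total:
  Oral exam 72.5 × 0.24 = 17.4
  Ethics module 92.5 × 0.47 = 43.475
  Practical 40 × 0.12 = 4.8
  Theory 100 × 0.17 = 17
Sum = 82.675
Discretionary bonus: 82.675 + 2 = 84.675
84.675 is ≥ 68 and < 85 → Merit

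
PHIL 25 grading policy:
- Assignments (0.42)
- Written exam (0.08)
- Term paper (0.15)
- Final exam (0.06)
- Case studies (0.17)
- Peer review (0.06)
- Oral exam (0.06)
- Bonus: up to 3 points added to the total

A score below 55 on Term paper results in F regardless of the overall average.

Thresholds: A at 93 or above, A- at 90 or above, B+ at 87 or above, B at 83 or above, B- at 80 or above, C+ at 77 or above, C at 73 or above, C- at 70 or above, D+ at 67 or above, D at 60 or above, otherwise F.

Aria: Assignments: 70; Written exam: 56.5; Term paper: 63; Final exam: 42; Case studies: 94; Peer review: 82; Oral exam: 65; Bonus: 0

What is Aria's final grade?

Term paper score 63 ≥ 55: minimum met.
Weighted total:
  Assignments 70 × 0.42 = 29.4
  Written exam 56.5 × 0.08 = 4.52
  Term paper 63 × 0.15 = 9.45
  Final exam 42 × 0.06 = 2.52
  Case studies 94 × 0.17 = 15.98
  Peer review 82 × 0.06 = 4.92
  Oral exam 65 × 0.06 = 3.9
Sum = 70.69
Bonus: 70.69 + 0 = 70.69
70.69 is ≥ 70 and < 73 → C-

C-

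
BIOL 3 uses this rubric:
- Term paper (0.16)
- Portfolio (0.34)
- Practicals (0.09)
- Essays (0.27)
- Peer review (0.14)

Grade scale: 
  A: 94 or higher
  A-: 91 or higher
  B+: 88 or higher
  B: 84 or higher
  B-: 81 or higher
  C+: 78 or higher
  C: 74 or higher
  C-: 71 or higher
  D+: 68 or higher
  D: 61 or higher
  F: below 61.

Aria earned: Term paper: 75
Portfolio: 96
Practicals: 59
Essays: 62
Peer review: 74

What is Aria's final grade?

C

Weighted total:
  Term paper 75 × 0.16 = 12
  Portfolio 96 × 0.34 = 32.64
  Practicals 59 × 0.09 = 5.31
  Essays 62 × 0.27 = 16.74
  Peer review 74 × 0.14 = 10.36
Sum = 77.05
77.05 is ≥ 74 and < 78 → C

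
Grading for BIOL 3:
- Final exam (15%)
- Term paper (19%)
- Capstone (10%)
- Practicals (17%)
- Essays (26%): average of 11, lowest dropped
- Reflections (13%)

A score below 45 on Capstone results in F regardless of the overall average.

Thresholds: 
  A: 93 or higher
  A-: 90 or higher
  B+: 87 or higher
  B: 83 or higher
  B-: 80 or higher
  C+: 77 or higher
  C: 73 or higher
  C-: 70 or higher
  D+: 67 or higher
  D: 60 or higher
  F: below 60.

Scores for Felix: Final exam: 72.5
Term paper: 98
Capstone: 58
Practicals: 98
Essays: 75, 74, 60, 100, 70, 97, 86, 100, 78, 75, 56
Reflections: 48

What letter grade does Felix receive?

C+

Essays: drop 56 → average of remaining 10 = 815/10 = 81.5
Capstone score 58 ≥ 45: minimum met.
Weighted total:
  Final exam 72.5 × 0.15 = 10.875
  Term paper 98 × 0.19 = 18.62
  Capstone 58 × 0.1 = 5.8
  Practicals 98 × 0.17 = 16.66
  Essays 81.5 × 0.26 = 21.19
  Reflections 48 × 0.13 = 6.24
Sum = 79.385
79.385 is ≥ 77 and < 80 → C+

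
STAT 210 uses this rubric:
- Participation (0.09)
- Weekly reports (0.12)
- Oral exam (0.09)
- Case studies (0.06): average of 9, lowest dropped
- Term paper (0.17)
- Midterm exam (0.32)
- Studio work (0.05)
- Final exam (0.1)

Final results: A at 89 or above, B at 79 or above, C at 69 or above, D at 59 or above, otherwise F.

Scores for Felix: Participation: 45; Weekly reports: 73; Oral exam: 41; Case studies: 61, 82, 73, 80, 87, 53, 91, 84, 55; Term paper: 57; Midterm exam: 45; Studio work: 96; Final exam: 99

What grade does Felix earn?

Case studies: drop 53 → average of remaining 8 = 613/8 = 76.625
Weighted total:
  Participation 45 × 0.09 = 4.05
  Weekly reports 73 × 0.12 = 8.76
  Oral exam 41 × 0.09 = 3.69
  Case studies 76.625 × 0.06 = 4.5975
  Term paper 57 × 0.17 = 9.69
  Midterm exam 45 × 0.32 = 14.4
  Studio work 96 × 0.05 = 4.8
  Final exam 99 × 0.1 = 9.9
Sum = 59.8875
59.8875 is ≥ 59 and < 69 → D

D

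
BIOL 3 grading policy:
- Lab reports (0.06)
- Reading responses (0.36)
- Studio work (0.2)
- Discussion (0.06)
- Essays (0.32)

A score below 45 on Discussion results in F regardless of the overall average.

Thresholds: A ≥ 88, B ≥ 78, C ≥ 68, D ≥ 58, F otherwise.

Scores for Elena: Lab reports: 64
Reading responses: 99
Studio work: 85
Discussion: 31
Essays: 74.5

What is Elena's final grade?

Discussion score 31 < 45: minimum not met.
Weighted total:
  Lab reports 64 × 0.06 = 3.84
  Reading responses 99 × 0.36 = 35.64
  Studio work 85 × 0.2 = 17
  Discussion 31 × 0.06 = 1.86
  Essays 74.5 × 0.32 = 23.84
Sum = 82.18
Because the Discussion minimum was not met, the result is F.

F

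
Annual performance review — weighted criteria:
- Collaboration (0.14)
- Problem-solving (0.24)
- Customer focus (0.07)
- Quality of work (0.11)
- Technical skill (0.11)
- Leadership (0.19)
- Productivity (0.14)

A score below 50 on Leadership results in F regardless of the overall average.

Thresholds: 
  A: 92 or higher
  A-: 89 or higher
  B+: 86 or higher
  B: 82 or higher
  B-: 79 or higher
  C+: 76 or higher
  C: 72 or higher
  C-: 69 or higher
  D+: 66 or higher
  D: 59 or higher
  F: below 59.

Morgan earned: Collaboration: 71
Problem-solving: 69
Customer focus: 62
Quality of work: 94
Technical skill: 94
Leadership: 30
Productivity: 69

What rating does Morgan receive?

F

Leadership score 30 < 50: minimum not met.
Weighted total:
  Collaboration 71 × 0.14 = 9.94
  Problem-solving 69 × 0.24 = 16.56
  Customer focus 62 × 0.07 = 4.34
  Quality of work 94 × 0.11 = 10.34
  Technical skill 94 × 0.11 = 10.34
  Leadership 30 × 0.19 = 5.7
  Productivity 69 × 0.14 = 9.66
Sum = 66.88
Because the Leadership minimum was not met, the result is F.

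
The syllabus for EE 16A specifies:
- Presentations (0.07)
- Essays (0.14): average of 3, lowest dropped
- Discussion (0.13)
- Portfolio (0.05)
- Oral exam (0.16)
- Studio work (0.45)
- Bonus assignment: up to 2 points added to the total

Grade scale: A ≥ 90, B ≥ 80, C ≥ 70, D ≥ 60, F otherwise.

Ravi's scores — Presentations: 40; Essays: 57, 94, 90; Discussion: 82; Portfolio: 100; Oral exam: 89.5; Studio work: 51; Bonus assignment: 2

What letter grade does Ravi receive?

C

Essays: drop 57 → average of remaining 2 = 184/2 = 92
Weighted total:
  Presentations 40 × 0.07 = 2.8
  Essays 92 × 0.14 = 12.88
  Discussion 82 × 0.13 = 10.66
  Portfolio 100 × 0.05 = 5
  Oral exam 89.5 × 0.16 = 14.32
  Studio work 51 × 0.45 = 22.95
Sum = 68.61
Bonus assignment: 68.61 + 2 = 70.61
70.61 is ≥ 70 and < 80 → C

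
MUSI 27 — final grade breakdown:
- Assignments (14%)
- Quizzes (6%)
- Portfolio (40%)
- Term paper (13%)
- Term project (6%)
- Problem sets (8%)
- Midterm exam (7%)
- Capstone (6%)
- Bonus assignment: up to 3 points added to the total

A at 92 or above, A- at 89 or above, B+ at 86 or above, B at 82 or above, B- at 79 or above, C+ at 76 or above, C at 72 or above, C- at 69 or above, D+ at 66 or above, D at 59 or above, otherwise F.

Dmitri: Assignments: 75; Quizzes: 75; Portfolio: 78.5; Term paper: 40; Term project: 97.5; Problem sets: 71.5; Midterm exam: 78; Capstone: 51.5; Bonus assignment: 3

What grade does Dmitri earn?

Weighted total:
  Assignments 75 × 0.14 = 10.5
  Quizzes 75 × 0.06 = 4.5
  Portfolio 78.5 × 0.4 = 31.4
  Term paper 40 × 0.13 = 5.2
  Term project 97.5 × 0.06 = 5.85
  Problem sets 71.5 × 0.08 = 5.72
  Midterm exam 78 × 0.07 = 5.46
  Capstone 51.5 × 0.06 = 3.09
Sum = 71.72
Bonus assignment: 71.72 + 3 = 74.72
74.72 is ≥ 72 and < 76 → C

C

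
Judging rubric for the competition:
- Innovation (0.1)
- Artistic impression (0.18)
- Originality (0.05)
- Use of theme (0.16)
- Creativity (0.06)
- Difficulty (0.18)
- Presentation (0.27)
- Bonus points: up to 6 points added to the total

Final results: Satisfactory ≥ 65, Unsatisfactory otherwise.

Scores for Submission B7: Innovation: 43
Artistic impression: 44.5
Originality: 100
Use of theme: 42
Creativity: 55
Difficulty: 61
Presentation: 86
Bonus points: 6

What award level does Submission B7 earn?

Weighted total:
  Innovation 43 × 0.1 = 4.3
  Artistic impression 44.5 × 0.18 = 8.01
  Originality 100 × 0.05 = 5
  Use of theme 42 × 0.16 = 6.72
  Creativity 55 × 0.06 = 3.3
  Difficulty 61 × 0.18 = 10.98
  Presentation 86 × 0.27 = 23.22
Sum = 61.53
Bonus points: 61.53 + 6 = 67.53
67.53 ≥ 65 → Satisfactory

Satisfactory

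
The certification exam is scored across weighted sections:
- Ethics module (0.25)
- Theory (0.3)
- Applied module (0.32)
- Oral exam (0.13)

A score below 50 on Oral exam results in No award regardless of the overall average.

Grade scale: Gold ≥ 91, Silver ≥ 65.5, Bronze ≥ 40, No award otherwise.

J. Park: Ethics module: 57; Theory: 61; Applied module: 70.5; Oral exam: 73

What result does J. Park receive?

Oral exam score 73 ≥ 50: minimum met.
Weighted total:
  Ethics module 57 × 0.25 = 14.25
  Theory 61 × 0.3 = 18.3
  Applied module 70.5 × 0.32 = 22.56
  Oral exam 73 × 0.13 = 9.49
Sum = 64.6
64.6 is ≥ 40 and < 65.5 → Bronze

Bronze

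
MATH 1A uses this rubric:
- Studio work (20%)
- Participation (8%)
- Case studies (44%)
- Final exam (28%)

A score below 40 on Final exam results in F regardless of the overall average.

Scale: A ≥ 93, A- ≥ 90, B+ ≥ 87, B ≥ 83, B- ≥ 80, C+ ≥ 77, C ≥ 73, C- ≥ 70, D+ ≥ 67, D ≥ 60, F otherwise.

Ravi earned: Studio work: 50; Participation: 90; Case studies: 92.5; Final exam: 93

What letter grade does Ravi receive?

B

Final exam score 93 ≥ 40: minimum met.
Weighted total:
  Studio work 50 × 0.2 = 10
  Participation 90 × 0.08 = 7.2
  Case studies 92.5 × 0.44 = 40.7
  Final exam 93 × 0.28 = 26.04
Sum = 83.94
83.94 is ≥ 83 and < 87 → B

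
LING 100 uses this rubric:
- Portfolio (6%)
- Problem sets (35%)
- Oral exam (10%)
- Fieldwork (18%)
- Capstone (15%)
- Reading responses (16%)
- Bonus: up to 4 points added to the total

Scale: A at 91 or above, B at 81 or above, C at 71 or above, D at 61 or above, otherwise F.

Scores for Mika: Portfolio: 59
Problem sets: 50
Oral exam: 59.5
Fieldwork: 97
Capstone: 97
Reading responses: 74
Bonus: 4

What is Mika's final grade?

C

Weighted total:
  Portfolio 59 × 0.06 = 3.54
  Problem sets 50 × 0.35 = 17.5
  Oral exam 59.5 × 0.1 = 5.95
  Fieldwork 97 × 0.18 = 17.46
  Capstone 97 × 0.15 = 14.55
  Reading responses 74 × 0.16 = 11.84
Sum = 70.84
Bonus: 70.84 + 4 = 74.84
74.84 is ≥ 71 and < 81 → C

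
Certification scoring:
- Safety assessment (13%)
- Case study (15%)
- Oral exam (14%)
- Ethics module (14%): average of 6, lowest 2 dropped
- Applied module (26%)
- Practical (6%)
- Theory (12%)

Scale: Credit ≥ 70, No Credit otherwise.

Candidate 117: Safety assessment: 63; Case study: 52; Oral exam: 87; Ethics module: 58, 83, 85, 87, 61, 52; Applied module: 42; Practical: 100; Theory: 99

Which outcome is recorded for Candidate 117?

Ethics module: drop 52, 58 → average of remaining 4 = 316/4 = 79
Weighted total:
  Safety assessment 63 × 0.13 = 8.19
  Case study 52 × 0.15 = 7.8
  Oral exam 87 × 0.14 = 12.18
  Ethics module 79 × 0.14 = 11.06
  Applied module 42 × 0.26 = 10.92
  Practical 100 × 0.06 = 6
  Theory 99 × 0.12 = 11.88
Sum = 68.03
68.03 < 70 → No Credit

No Credit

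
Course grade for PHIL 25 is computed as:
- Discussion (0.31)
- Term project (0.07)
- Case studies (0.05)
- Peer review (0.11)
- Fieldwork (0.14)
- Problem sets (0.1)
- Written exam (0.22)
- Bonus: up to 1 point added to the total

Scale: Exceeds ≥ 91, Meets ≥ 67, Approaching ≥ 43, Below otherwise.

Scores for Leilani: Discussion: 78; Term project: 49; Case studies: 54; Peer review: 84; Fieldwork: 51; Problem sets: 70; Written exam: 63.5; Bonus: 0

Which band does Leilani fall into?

Meets

Weighted total:
  Discussion 78 × 0.31 = 24.18
  Term project 49 × 0.07 = 3.43
  Case studies 54 × 0.05 = 2.7
  Peer review 84 × 0.11 = 9.24
  Fieldwork 51 × 0.14 = 7.14
  Problem sets 70 × 0.1 = 7
  Written exam 63.5 × 0.22 = 13.97
Sum = 67.66
Bonus: 67.66 + 0 = 67.66
67.66 is ≥ 67 and < 91 → Meets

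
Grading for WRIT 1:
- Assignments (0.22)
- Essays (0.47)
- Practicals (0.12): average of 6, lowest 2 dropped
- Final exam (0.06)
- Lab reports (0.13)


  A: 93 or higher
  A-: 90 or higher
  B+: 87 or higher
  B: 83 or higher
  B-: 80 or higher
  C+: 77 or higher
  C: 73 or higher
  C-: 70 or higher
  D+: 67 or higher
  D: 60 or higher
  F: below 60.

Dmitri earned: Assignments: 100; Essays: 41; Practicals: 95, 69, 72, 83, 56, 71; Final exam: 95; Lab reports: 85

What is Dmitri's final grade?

D+

Practicals: drop 56, 69 → average of remaining 4 = 321/4 = 80.25
Weighted total:
  Assignments 100 × 0.22 = 22
  Essays 41 × 0.47 = 19.27
  Practicals 80.25 × 0.12 = 9.63
  Final exam 95 × 0.06 = 5.7
  Lab reports 85 × 0.13 = 11.05
Sum = 67.65
67.65 is ≥ 67 and < 70 → D+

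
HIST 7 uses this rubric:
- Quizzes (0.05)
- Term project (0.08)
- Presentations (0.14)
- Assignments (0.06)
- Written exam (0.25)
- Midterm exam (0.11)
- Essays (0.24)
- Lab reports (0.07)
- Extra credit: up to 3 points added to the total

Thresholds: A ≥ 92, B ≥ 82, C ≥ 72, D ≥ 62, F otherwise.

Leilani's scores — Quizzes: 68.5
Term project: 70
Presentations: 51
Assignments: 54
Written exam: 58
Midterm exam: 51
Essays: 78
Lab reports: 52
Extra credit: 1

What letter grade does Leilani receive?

Weighted total:
  Quizzes 68.5 × 0.05 = 3.425
  Term project 70 × 0.08 = 5.6
  Presentations 51 × 0.14 = 7.14
  Assignments 54 × 0.06 = 3.24
  Written exam 58 × 0.25 = 14.5
  Midterm exam 51 × 0.11 = 5.61
  Essays 78 × 0.24 = 18.72
  Lab reports 52 × 0.07 = 3.64
Sum = 61.875
Extra credit: 61.875 + 1 = 62.875
62.875 is ≥ 62 and < 72 → D

D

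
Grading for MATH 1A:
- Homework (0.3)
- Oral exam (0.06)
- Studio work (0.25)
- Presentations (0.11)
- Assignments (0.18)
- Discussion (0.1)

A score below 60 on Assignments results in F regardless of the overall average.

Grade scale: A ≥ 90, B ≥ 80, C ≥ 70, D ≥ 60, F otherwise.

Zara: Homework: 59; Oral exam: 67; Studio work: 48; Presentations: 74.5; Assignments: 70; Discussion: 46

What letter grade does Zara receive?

Assignments score 70 ≥ 60: minimum met.
Weighted total:
  Homework 59 × 0.3 = 17.7
  Oral exam 67 × 0.06 = 4.02
  Studio work 48 × 0.25 = 12
  Presentations 74.5 × 0.11 = 8.195
  Assignments 70 × 0.18 = 12.6
  Discussion 46 × 0.1 = 4.6
Sum = 59.115
59.115 < 60 → F

F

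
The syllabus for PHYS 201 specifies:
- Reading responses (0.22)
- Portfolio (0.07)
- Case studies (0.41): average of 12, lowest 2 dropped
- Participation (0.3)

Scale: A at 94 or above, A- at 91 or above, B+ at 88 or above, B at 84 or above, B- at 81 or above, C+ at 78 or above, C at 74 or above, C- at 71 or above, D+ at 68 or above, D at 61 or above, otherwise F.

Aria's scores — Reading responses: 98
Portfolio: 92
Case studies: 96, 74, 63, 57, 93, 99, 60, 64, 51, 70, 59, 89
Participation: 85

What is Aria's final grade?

Case studies: drop 51, 57 → average of remaining 10 = 767/10 = 76.7
Weighted total:
  Reading responses 98 × 0.22 = 21.56
  Portfolio 92 × 0.07 = 6.44
  Case studies 76.7 × 0.41 = 31.447
  Participation 85 × 0.3 = 25.5
Sum = 84.947
84.947 is ≥ 84 and < 88 → B

B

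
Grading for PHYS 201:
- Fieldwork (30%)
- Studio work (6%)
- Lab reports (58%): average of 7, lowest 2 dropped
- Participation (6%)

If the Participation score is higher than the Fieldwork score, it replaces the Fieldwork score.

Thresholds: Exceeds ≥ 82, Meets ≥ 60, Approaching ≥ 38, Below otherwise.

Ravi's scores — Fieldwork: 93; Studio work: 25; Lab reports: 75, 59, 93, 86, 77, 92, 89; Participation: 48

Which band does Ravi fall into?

Exceeds

Lab reports: drop 59, 75 → average of remaining 5 = 437/5 = 87.4
Participation (48) ≤ Fieldwork (93), so Fieldwork stays at 93.
Weighted total:
  Fieldwork 93 × 0.3 = 27.9
  Studio work 25 × 0.06 = 1.5
  Lab reports 87.4 × 0.58 = 50.692
  Participation 48 × 0.06 = 2.88
Sum = 82.972
82.972 ≥ 82 → Exceeds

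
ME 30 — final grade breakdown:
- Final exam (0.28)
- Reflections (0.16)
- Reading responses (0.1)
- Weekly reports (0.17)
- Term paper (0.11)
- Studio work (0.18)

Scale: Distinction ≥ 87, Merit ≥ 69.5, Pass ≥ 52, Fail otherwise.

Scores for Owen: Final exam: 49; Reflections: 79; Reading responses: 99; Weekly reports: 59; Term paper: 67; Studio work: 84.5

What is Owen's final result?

Weighted total:
  Final exam 49 × 0.28 = 13.72
  Reflections 79 × 0.16 = 12.64
  Reading responses 99 × 0.1 = 9.9
  Weekly reports 59 × 0.17 = 10.03
  Term paper 67 × 0.11 = 7.37
  Studio work 84.5 × 0.18 = 15.21
Sum = 68.87
68.87 is ≥ 52 and < 69.5 → Pass

Pass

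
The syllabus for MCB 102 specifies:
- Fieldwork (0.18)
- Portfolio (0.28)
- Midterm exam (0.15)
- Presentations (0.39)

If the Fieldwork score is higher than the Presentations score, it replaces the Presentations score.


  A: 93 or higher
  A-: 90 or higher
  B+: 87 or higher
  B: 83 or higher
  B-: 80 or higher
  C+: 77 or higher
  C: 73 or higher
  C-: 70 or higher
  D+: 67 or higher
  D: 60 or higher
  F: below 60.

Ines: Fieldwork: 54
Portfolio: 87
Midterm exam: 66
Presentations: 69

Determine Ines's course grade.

Fieldwork (54) ≤ Presentations (69), so Presentations stays at 69.
Weighted total:
  Fieldwork 54 × 0.18 = 9.72
  Portfolio 87 × 0.28 = 24.36
  Midterm exam 66 × 0.15 = 9.9
  Presentations 69 × 0.39 = 26.91
Sum = 70.89
70.89 is ≥ 70 and < 73 → C-

C-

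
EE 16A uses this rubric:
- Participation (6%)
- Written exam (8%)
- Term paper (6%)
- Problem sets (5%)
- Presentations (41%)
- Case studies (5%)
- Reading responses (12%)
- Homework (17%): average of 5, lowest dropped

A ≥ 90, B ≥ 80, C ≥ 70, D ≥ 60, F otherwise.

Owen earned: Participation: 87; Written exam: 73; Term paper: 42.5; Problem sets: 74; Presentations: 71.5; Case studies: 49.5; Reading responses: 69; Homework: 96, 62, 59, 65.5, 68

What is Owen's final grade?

Homework: drop 59 → average of remaining 4 = 291.5/4 = 72.875
Weighted total:
  Participation 87 × 0.06 = 5.22
  Written exam 73 × 0.08 = 5.84
  Term paper 42.5 × 0.06 = 2.55
  Problem sets 74 × 0.05 = 3.7
  Presentations 71.5 × 0.41 = 29.315
  Case studies 49.5 × 0.05 = 2.475
  Reading responses 69 × 0.12 = 8.28
  Homework 72.875 × 0.17 = 12.38875
Sum = 69.76875
69.76875 is ≥ 60 and < 70 → D

D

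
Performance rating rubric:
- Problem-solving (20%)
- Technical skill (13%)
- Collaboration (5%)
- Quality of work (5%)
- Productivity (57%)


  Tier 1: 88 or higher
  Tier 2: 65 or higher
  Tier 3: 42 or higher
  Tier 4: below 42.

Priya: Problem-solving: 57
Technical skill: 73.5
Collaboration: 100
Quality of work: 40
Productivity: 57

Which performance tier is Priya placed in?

Tier 3

Weighted total:
  Problem-solving 57 × 0.2 = 11.4
  Technical skill 73.5 × 0.13 = 9.555
  Collaboration 100 × 0.05 = 5
  Quality of work 40 × 0.05 = 2
  Productivity 57 × 0.57 = 32.49
Sum = 60.445
60.445 is ≥ 42 and < 65 → Tier 3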